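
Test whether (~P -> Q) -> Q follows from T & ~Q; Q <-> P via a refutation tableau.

Initial set: {(T & ~Q); (Q <-> P); ~((~P -> Q) -> Q)}.
(T & ~Q): α-rule — add T, ~Q.
~((~P -> Q) -> Q): α-rule — add (~P -> Q), ~Q.
(Q <-> P): β-rule — branch into Q, P  //  ~Q, ~P.
  branch 1 (add Q, P):
    × closes — contains both Q and ~Q.
  branch 2 (add ~Q, ~P):
    (~P -> Q): β-rule — branch into ~~P  //  Q.
      branch 2.1 (add ~~P):
        × closes — contains both P and ~P.
      branch 2.2 (add Q):
        × closes — contains both Q and ~Q.
All 3 branches close.
Every branch closed, so the premises entail the conclusion.

Yes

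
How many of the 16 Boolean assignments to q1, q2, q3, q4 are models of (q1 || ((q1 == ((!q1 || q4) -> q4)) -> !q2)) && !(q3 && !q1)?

Initial set: {((q1 || ((q1 == ((!q1 || q4) -> q4)) -> !q2)) && !(q3 && !q1))}.
((q1 || ((q1 == ((!q1 || q4) -> q4)) -> !q2)) && !(q3 && !q1)): α-rule — add (q1 || ((q1 == ((!q1 || q4) -> q4)) -> !q2)), !(q3 && !q1).
(q1 || ((q1 == ((!q1 || q4) -> q4)) -> !q2)): β-rule — branch into q1  //  ((q1 == ((!q1 || q4) -> q4)) -> !q2).
  branch 1 (add q1):
    !(q3 && !q1): β-rule — branch into !q3  //  !!q1.
      branch 1.1 (add !q3):
        ○ open, literals {q1=true, q3=false}.
      branch 1.2 (add !!q1):
        ○ open, literals {q1=true}.
  branch 2 (add ((q1 == ((!q1 || q4) -> q4)) -> !q2)):
    !(q3 && !q1): β-rule — branch into !q3  //  !!q1.
      branch 2.1 (add !q3):
        ((q1 == ((!q1 || q4) -> q4)) -> !q2): β-rule — branch into !(q1 == ((!q1 || q4) -> q4))  //  !q2.
          branch 2.1.1 (add !(q1 == ((!q1 || q4) -> q4))):
            !(q1 == ((!q1 || q4) -> q4)): β-rule — branch into q1, !((!q1 || q4) -> q4)  //  !q1, ((!q1 || q4) -> q4).
              branch 2.1.1.1 (add q1, !((!q1 || q4) -> q4)):
                !((!q1 || q4) -> q4): α-rule — add (!q1 || q4), !q4.
                (!q1 || q4): β-rule — branch into !q1  //  q4.
                  branch 2.1.1.1.1 (add !q1):
                    × closes — contains both q1 and !q1.
                  branch 2.1.1.1.2 (add q4):
                    × closes — contains both q4 and !q4.
              branch 2.1.1.2 (add !q1, ((!q1 || q4) -> q4)):
                ((!q1 || q4) -> q4): β-rule — branch into !(!q1 || q4)  //  q4.
                  branch 2.1.1.2.1 (add !(!q1 || q4)):
                    !(!q1 || q4): α-rule — add !!q1, !q4.
                    × closes — contains both q1 and !q1.
                  branch 2.1.1.2.2 (add q4):
                    ○ open, literals {q1=false, q3=false, q4=true}.
          branch 2.1.2 (add !q2):
            ○ open, literals {q2=false, q3=false}.
      branch 2.2 (add !!q1):
        ((q1 == ((!q1 || q4) -> q4)) -> !q2): β-rule — branch into !(q1 == ((!q1 || q4) -> q4))  //  !q2.
          branch 2.2.1 (add !(q1 == ((!q1 || q4) -> q4))):
            !(q1 == ((!q1 || q4) -> q4)): β-rule — branch into q1, !((!q1 || q4) -> q4)  //  !q1, ((!q1 || q4) -> q4).
              branch 2.2.1.1 (add q1, !((!q1 || q4) -> q4)):
                !((!q1 || q4) -> q4): α-rule — add (!q1 || q4), !q4.
                (!q1 || q4): β-rule — branch into !q1  //  q4.
                  branch 2.2.1.1.1 (add !q1):
                    × closes — contains both q1 and !q1.
                  branch 2.2.1.1.2 (add q4):
                    × closes — contains both q4 and !q4.
              branch 2.2.1.2 (add !q1, ((!q1 || q4) -> q4)):
                × closes — contains both q1 and !q1.
          branch 2.2.2 (add !q2):
            ○ open, literals {q1=true, q2=false}.
6 branches closed, 5 open.
Each open branch fixes some atoms; the unmentioned ones are free. Counting distinct full assignments: branch {q1=true, q3=false} (q2, q4) contributes 4 new; branch {q1=true} (q2, q3, q4) contributes 4 new; branch {q1=false, q3=false, q4=true} (q2) contributes 2 new; branch {q2=false, q3=false} (q1, q4) contributes 1 new; branch {q1=true, q2=false} (q3, q4) contributes 0 new. Total: 11.

11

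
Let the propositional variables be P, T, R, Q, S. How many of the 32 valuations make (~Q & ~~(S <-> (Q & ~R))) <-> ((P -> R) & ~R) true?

Initial set: {((~Q & ~~(S <-> (Q & ~R))) <-> ((P -> R) & ~R))}.
((~Q & ~~(S <-> (Q & ~R))) <-> ((P -> R) & ~R)): β-rule — branch into (~Q & ~~(S <-> (Q & ~R))), ((P -> R) & ~R)  //  ~(~Q & ~~(S <-> (Q & ~R))), ~((P -> R) & ~R).
  branch 1 (add (~Q & ~~(S <-> (Q & ~R))), ((P -> R) & ~R)):
    (~Q & ~~(S <-> (Q & ~R))): α-rule — add ~Q, ~~(S <-> (Q & ~R)).
    ((P -> R) & ~R): α-rule — add (P -> R), ~R.
    ~~(S <-> (Q & ~R)): drop double negation, giving (S <-> (Q & ~R)).
    (P -> R): β-rule — branch into ~P  //  R.
      branch 1.1 (add ~P):
        (S <-> (Q & ~R)): β-rule — branch into S, (Q & ~R)  //  ~S, ~(Q & ~R).
          branch 1.1.1 (add S, (Q & ~R)):
            (Q & ~R): α-rule — add Q, ~R.
            × closes — contains both Q and ~Q.
          branch 1.1.2 (add ~S, ~(Q & ~R)):
            ~(Q & ~R): β-rule — branch into ~Q  //  ~~R.
              branch 1.1.2.1 (add ~Q):
                ○ open, literals {P=F, Q=F, R=F, S=F}.
              branch 1.1.2.2 (add ~~R):
                × closes — contains both R and ~R.
      branch 1.2 (add R):
        × closes — contains both R and ~R.
  branch 2 (add ~(~Q & ~~(S <-> (Q & ~R))), ~((P -> R) & ~R)):
    ~(~Q & ~~(S <-> (Q & ~R))): β-rule — branch into ~~Q  //  ~~~(S <-> (Q & ~R)).
      branch 2.1 (add ~~Q):
        ~((P -> R) & ~R): β-rule — branch into ~(P -> R)  //  ~~R.
          branch 2.1.1 (add ~(P -> R)):
            ~(P -> R): α-rule — add P, ~R.
            ○ open, literals {P=T, Q=T, R=F}.
          branch 2.1.2 (add ~~R):
            ○ open, literals {Q=T, R=T}.
      branch 2.2 (add ~~~(S <-> (Q & ~R))):
        ~~~(S <-> (Q & ~R)): drop double negation, giving ~(S <-> (Q & ~R)).
        ~((P -> R) & ~R): β-rule — branch into ~(P -> R)  //  ~~R.
          branch 2.2.1 (add ~(P -> R)):
            ~(P -> R): α-rule — add P, ~R.
            ~(S <-> (Q & ~R)): β-rule — branch into S, ~(Q & ~R)  //  ~S, (Q & ~R).
              branch 2.2.1.1 (add S, ~(Q & ~R)):
                ~(Q & ~R): β-rule — branch into ~Q  //  ~~R.
                  branch 2.2.1.1.1 (add ~Q):
                    ○ open, literals {P=T, Q=F, R=F, S=T}.
                  branch 2.2.1.1.2 (add ~~R):
                    × closes — contains both R and ~R.
              branch 2.2.1.2 (add ~S, (Q & ~R)):
                (Q & ~R): α-rule — add Q, ~R.
                ○ open, literals {P=T, Q=T, R=F, S=F}.
          branch 2.2.2 (add ~~R):
            ~(S <-> (Q & ~R)): β-rule — branch into S, ~(Q & ~R)  //  ~S, (Q & ~R).
              branch 2.2.2.1 (add S, ~(Q & ~R)):
                ~(Q & ~R): β-rule — branch into ~Q  //  ~~R.
                  branch 2.2.2.1.1 (add ~Q):
                    ○ open, literals {Q=F, R=T, S=T}.
                  branch 2.2.2.1.2 (add ~~R):
                    ○ open, literals {R=T, S=T}.
              branch 2.2.2.2 (add ~S, (Q & ~R)):
                (Q & ~R): α-rule — add Q, ~R.
                × closes — contains both R and ~R.
5 branches closed, 7 open.
Each open branch fixes some atoms; the unmentioned ones are free. Counting distinct full assignments: branch {P=F, Q=F, R=F, S=F} (T) contributes 2 new; branch {P=T, Q=T, R=F} (T, S) contributes 4 new; branch {Q=T, R=T} (P, T, S) contributes 8 new; branch {P=T, Q=F, R=F, S=T} (T) contributes 2 new; branch {P=T, Q=T, R=F, S=F} (T) contributes 0 new; branch {Q=F, R=T, S=T} (P, T) contributes 4 new; branch {R=T, S=T} (P, T, Q) contributes 0 new. Total: 20.

20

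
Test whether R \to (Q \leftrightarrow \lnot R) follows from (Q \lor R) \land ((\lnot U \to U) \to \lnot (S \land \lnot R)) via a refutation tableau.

Initial set: {((Q \lor R) \land ((\lnot U \to U) \to \lnot (S \land \lnot R))); \lnot (R \to (Q \leftrightarrow \lnot R))}.
((Q \lor R) \land ((\lnot U \to U) \to \lnot (S \land \lnot R))): α-rule — add (Q \lor R), ((\lnot U \to U) \to \lnot (S \land \lnot R)).
\lnot (R \to (Q \leftrightarrow \lnot R)): α-rule — add R, \lnot (Q \leftrightarrow \lnot R).
(Q \lor R): β-rule — branch into Q  //  R.
  branch 1 (add Q):
    ((\lnot U \to U) \to \lnot (S \land \lnot R)): β-rule — branch into \lnot (\lnot U \to U)  //  \lnot (S \land \lnot R).
      branch 1.1 (add \lnot (\lnot U \to U)):
        \lnot (\lnot U \to U): α-rule — add \lnot U, \lnot U.
        \lnot (Q \leftrightarrow \lnot R): β-rule — branch into Q, \lnot \lnot R  //  \lnot Q, \lnot R.
          branch 1.1.1 (add Q, \lnot \lnot R):
            ○ open, literals {Q=true, R=true, U=false}.
          branch 1.1.2 (add \lnot Q, \lnot R):
            × closes — contains both Q and \lnot Q.
      branch 1.2 (add \lnot (S \land \lnot R)):
        \lnot (Q \leftrightarrow \lnot R): β-rule — branch into Q, \lnot \lnot R  //  \lnot Q, \lnot R.
          branch 1.2.1 (add Q, \lnot \lnot R):
            \lnot (S \land \lnot R): β-rule — branch into \lnot S  //  \lnot \lnot R.
              branch 1.2.1.1 (add \lnot S):
                ○ open, literals {Q=true, R=true, S=false}.
              branch 1.2.1.2 (add \lnot \lnot R):
                ○ open, literals {Q=true, R=true}.
          branch 1.2.2 (add \lnot Q, \lnot R):
            × closes — contains both Q and \lnot Q.
  branch 2 (add R):
    ((\lnot U \to U) \to \lnot (S \land \lnot R)): β-rule — branch into \lnot (\lnot U \to U)  //  \lnot (S \land \lnot R).
      branch 2.1 (add \lnot (\lnot U \to U)):
        \lnot (\lnot U \to U): α-rule — add \lnot U, \lnot U.
        \lnot (Q \leftrightarrow \lnot R): β-rule — branch into Q, \lnot \lnot R  //  \lnot Q, \lnot R.
          branch 2.1.1 (add Q, \lnot \lnot R):
            ○ open, literals {Q=true, R=true, U=false}.
          branch 2.1.2 (add \lnot Q, \lnot R):
            × closes — contains both R and \lnot R.
      branch 2.2 (add \lnot (S \land \lnot R)):
        \lnot (Q \leftrightarrow \lnot R): β-rule — branch into Q, \lnot \lnot R  //  \lnot Q, \lnot R.
          branch 2.2.1 (add Q, \lnot \lnot R):
            \lnot (S \land \lnot R): β-rule — branch into \lnot S  //  \lnot \lnot R.
              branch 2.2.1.1 (add \lnot S):
                ○ open, literals {Q=true, R=true, S=false}.
              branch 2.2.1.2 (add \lnot \lnot R):
                ○ open, literals {Q=true, R=true}.
          branch 2.2.2 (add \lnot Q, \lnot R):
            × closes — contains both R and \lnot R.
4 branches closed, 6 open.
An open branch gives a countermodel: Q=true, R=true, U=false (unmentioned atoms arbitrary); the premises hold there but the conclusion fails.

No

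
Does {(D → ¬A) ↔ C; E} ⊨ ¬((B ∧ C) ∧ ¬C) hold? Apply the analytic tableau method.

Yes

Initial set: {T ((D → ¬A) ↔ C); T E; F ¬((B ∧ C) ∧ ¬C)}.
F ¬((B ∧ C) ∧ ¬C): α-rule — add T (B ∧ C), T ¬C.
T (B ∧ C): α-rule — add T B, T C.
× closes — contains both C and ¬C.
All 1 branch closes.
Every branch closed, so the premises entail the conclusion.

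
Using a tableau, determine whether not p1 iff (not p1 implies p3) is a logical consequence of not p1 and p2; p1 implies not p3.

Initial set: {(not p1 and p2); (p1 implies not p3); not (not p1 iff (not p1 implies p3))}.
(not p1 and p2): α-rule — add not p1, p2.
(p1 implies not p3): β-rule — branch into not p1  //  not p3.
  branch 1 (add not p1):
    not (not p1 iff (not p1 implies p3)): β-rule — branch into not p1, not (not p1 implies p3)  //  not not p1, (not p1 implies p3).
      branch 1.1 (add not p1, not (not p1 implies p3)):
        not (not p1 implies p3): α-rule — add not p1, not p3.
        ○ open, literals {p1=false, p2=true, p3=false}.
      branch 1.2 (add not not p1, (not p1 implies p3)):
        × closes — contains both p1 and not p1.
  branch 2 (add not p3):
    not (not p1 iff (not p1 implies p3)): β-rule — branch into not p1, not (not p1 implies p3)  //  not not p1, (not p1 implies p3).
      branch 2.1 (add not p1, not (not p1 implies p3)):
        not (not p1 implies p3): α-rule — add not p1, not p3.
        ○ open, literals {p1=false, p2=true, p3=false}.
      branch 2.2 (add not not p1, (not p1 implies p3)):
        × closes — contains both p1 and not p1.
2 branches closed, 2 open.
An open branch gives a countermodel: p1=false, p2=true, p3=false (unmentioned atoms arbitrary); the premises hold there but the conclusion fails.

No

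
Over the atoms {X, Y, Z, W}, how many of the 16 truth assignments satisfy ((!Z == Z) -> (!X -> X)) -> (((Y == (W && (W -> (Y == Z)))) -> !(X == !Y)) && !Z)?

Initial set: {(((!Z == Z) -> (!X -> X)) -> (((Y == (W && (W -> (Y == Z)))) -> !(X == !Y)) && !Z))}.
(((!Z == Z) -> (!X -> X)) -> (((Y == (W && (W -> (Y == Z)))) -> !(X == !Y)) && !Z)): β-rule — branch into !((!Z == Z) -> (!X -> X))  //  (((Y == (W && (W -> (Y == Z)))) -> !(X == !Y)) && !Z).
  branch 1 (add !((!Z == Z) -> (!X -> X))):
    !((!Z == Z) -> (!X -> X)): α-rule — add (!Z == Z), !(!X -> X).
    !(!X -> X): α-rule — add !X, !X.
    (!Z == Z): β-rule — branch into !Z, Z  //  !!Z, !Z.
      branch 1.1 (add !Z, Z):
        × closes — contains both Z and !Z.
      branch 1.2 (add !!Z, !Z):
        × closes — contains both Z and !Z.
  branch 2 (add (((Y == (W && (W -> (Y == Z)))) -> !(X == !Y)) && !Z)):
    (((Y == (W && (W -> (Y == Z)))) -> !(X == !Y)) && !Z): α-rule — add ((Y == (W && (W -> (Y == Z)))) -> !(X == !Y)), !Z.
    ((Y == (W && (W -> (Y == Z)))) -> !(X == !Y)): β-rule — branch into !(Y == (W && (W -> (Y == Z))))  //  !(X == !Y).
      branch 2.1 (add !(Y == (W && (W -> (Y == Z))))):
        !(Y == (W && (W -> (Y == Z)))): β-rule — branch into Y, !(W && (W -> (Y == Z)))  //  !Y, (W && (W -> (Y == Z))).
          branch 2.1.1 (add Y, !(W && (W -> (Y == Z)))):
            !(W && (W -> (Y == Z))): β-rule — branch into !W  //  !(W -> (Y == Z)).
              branch 2.1.1.1 (add !W):
                ○ open, literals {W=F, Y=T, Z=F}.
              branch 2.1.1.2 (add !(W -> (Y == Z))):
                !(W -> (Y == Z)): α-rule — add W, !(Y == Z).
                !(Y == Z): β-rule — branch into Y, !Z  //  !Y, Z.
                  branch 2.1.1.2.1 (add Y, !Z):
                    ○ open, literals {W=T, Y=T, Z=F}.
                  branch 2.1.1.2.2 (add !Y, Z):
                    × closes — contains both Y and !Y.
          branch 2.1.2 (add !Y, (W && (W -> (Y == Z)))):
            (W && (W -> (Y == Z))): α-rule — add W, (W -> (Y == Z)).
            (W -> (Y == Z)): β-rule — branch into !W  //  (Y == Z).
              branch 2.1.2.1 (add !W):
                × closes — contains both W and !W.
              branch 2.1.2.2 (add (Y == Z)):
                (Y == Z): β-rule — branch into Y, Z  //  !Y, !Z.
                  branch 2.1.2.2.1 (add Y, Z):
                    × closes — contains both Y and !Y.
                  branch 2.1.2.2.2 (add !Y, !Z):
                    ○ open, literals {W=T, Y=F, Z=F}.
      branch 2.2 (add !(X == !Y)):
        !(X == !Y): β-rule — branch into X, !!Y  //  !X, !Y.
          branch 2.2.1 (add X, !!Y):
            ○ open, literals {X=T, Y=T, Z=F}.
          branch 2.2.2 (add !X, !Y):
            ○ open, literals {X=F, Y=F, Z=F}.
5 branches closed, 5 open.
Each open branch fixes some atoms; the unmentioned ones are free. Counting distinct full assignments: branch {W=F, Y=T, Z=F} (X) contributes 2 new; branch {W=T, Y=T, Z=F} (X) contributes 2 new; branch {W=T, Y=F, Z=F} (X) contributes 2 new; branch {X=T, Y=T, Z=F} (W) contributes 0 new; branch {X=F, Y=F, Z=F} (W) contributes 1 new. Total: 7.

7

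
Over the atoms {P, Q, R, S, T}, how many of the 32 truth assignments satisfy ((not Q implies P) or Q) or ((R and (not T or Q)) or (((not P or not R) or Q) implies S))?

29

Initial set: {(((not Q implies P) or Q) or ((R and (not T or Q)) or (((not P or not R) or Q) implies S)))}.
(((not Q implies P) or Q) or ((R and (not T or Q)) or (((not P or not R) or Q) implies S))): β-rule — branch into ((not Q implies P) or Q)  //  ((R and (not T or Q)) or (((not P or not R) or Q) implies S)).
  branch 1 (add ((not Q implies P) or Q)):
    ((not Q implies P) or Q): β-rule — branch into (not Q implies P)  //  Q.
      branch 1.1 (add (not Q implies P)):
        (not Q implies P): β-rule — branch into not not Q  //  P.
          branch 1.1.1 (add not not Q):
            ○ open, literals {Q=true}.
          branch 1.1.2 (add P):
            ○ open, literals {P=true}.
      branch 1.2 (add Q):
        ○ open, literals {Q=true}.
  branch 2 (add ((R and (not T or Q)) or (((not P or not R) or Q) implies S))):
    ((R and (not T or Q)) or (((not P or not R) or Q) implies S)): β-rule — branch into (R and (not T or Q))  //  (((not P or not R) or Q) implies S).
      branch 2.1 (add (R and (not T or Q))):
        (R and (not T or Q)): α-rule — add R, (not T or Q).
        (not T or Q): β-rule — branch into not T  //  Q.
          branch 2.1.1 (add not T):
            ○ open, literals {R=true, T=false}.
          branch 2.1.2 (add Q):
            ○ open, literals {Q=true, R=true}.
      branch 2.2 (add (((not P or not R) or Q) implies S)):
        (((not P or not R) or Q) implies S): β-rule — branch into not ((not P or not R) or Q)  //  S.
          branch 2.2.1 (add not ((not P or not R) or Q)):
            not ((not P or not R) or Q): α-rule — add not (not P or not R), not Q.
            not (not P or not R): α-rule — add not not P, not not R.
            ○ open, literals {P=true, Q=false, R=true}.
          branch 2.2.2 (add S):
            ○ open, literals {S=true}.
0 branches closed, 7 open.
Each open branch fixes some atoms; the unmentioned ones are free. Counting distinct full assignments: branch {Q=true} (P, R, S, T) contributes 16 new; branch {P=true} (Q, R, S, T) contributes 8 new; branch {Q=true} (P, R, S, T) contributes 0 new; branch {R=true, T=false} (P, Q, S) contributes 2 new; branch {Q=true, R=true} (P, S, T) contributes 0 new; branch {P=true, Q=false, R=true} (S, T) contributes 0 new; branch {S=true} (P, Q, R, T) contributes 3 new. Total: 29.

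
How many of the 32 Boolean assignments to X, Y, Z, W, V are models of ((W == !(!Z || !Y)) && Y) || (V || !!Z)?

26

Initial set: {(((W == !(!Z || !Y)) && Y) || (V || !!Z))}.
(((W == !(!Z || !Y)) && Y) || (V || !!Z)): β-rule — branch into ((W == !(!Z || !Y)) && Y)  //  (V || !!Z).
  branch 1 (add ((W == !(!Z || !Y)) && Y)):
    ((W == !(!Z || !Y)) && Y): α-rule — add (W == !(!Z || !Y)), Y.
    (W == !(!Z || !Y)): β-rule — branch into W, !(!Z || !Y)  //  !W, !!(!Z || !Y).
      branch 1.1 (add W, !(!Z || !Y)):
        !(!Z || !Y): α-rule — add !!Z, !!Y.
        ○ open, literals {W=T, Y=T, Z=T}.
      branch 1.2 (add !W, !!(!Z || !Y)):
        !!(!Z || !Y): β-rule — branch into !Z  //  !Y.
          branch 1.2.1 (add !Z):
            ○ open, literals {W=F, Y=T, Z=F}.
          branch 1.2.2 (add !Y):
            × closes — contains both Y and !Y.
  branch 2 (add (V || !!Z)):
    (V || !!Z): β-rule — branch into V  //  !!Z.
      branch 2.1 (add V):
        ○ open, literals {V=T}.
      branch 2.2 (add !!Z):
        !!Z: drop double negation, giving Z.
        ○ open, literals {Z=T}.
1 branch closed, 4 open.
Each open branch fixes some atoms; the unmentioned ones are free. Counting distinct full assignments: branch {W=T, Y=T, Z=T} (X, V) contributes 4 new; branch {W=F, Y=T, Z=F} (X, V) contributes 4 new; branch {V=T} (X, Y, Z, W) contributes 12 new; branch {Z=T} (X, Y, W, V) contributes 6 new. Total: 26.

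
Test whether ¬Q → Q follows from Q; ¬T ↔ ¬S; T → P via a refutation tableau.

Yes

Initial set: {Q; (¬T ↔ ¬S); (T → P); ¬(¬Q → Q)}.
¬(¬Q → Q): α-rule — add ¬Q, ¬Q.
× closes — contains both Q and ¬Q.
All 1 branch closes.
Every branch closed, so the premises entail the conclusion.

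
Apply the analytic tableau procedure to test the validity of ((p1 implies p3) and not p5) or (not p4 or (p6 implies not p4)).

Not valid

Assume the negation and expand:
Initial set: {not (((p1 implies p3) and not p5) or (not p4 or (p6 implies not p4)))}.
not (((p1 implies p3) and not p5) or (not p4 or (p6 implies not p4))): α-rule — add not ((p1 implies p3) and not p5), not (not p4 or (p6 implies not p4)).
not (not p4 or (p6 implies not p4)): α-rule — add not not p4, not (p6 implies not p4).
not (p6 implies not p4): α-rule — add p6, not not p4.
not ((p1 implies p3) and not p5): β-rule — branch into not (p1 implies p3)  //  not not p5.
  branch 1 (add not (p1 implies p3)):
    not (p1 implies p3): α-rule — add p1, not p3.
    ○ open, literals {p1=1, p3=0, p4=1, p6=1}.
  branch 2 (add not not p5):
    ○ open, literals {p4=1, p5=1, p6=1}.
0 branches closed, 2 open.
An open branch gives a countermodel: p1=1, p3=0, p4=1, p6=1 (unmentioned atoms arbitrary); under it the original formula is false.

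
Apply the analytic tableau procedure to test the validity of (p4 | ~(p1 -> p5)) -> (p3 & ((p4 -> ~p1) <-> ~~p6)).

Not valid

Assume the negation and expand:
Initial set: {~((p4 | ~(p1 -> p5)) -> (p3 & ((p4 -> ~p1) <-> ~~p6)))}.
~((p4 | ~(p1 -> p5)) -> (p3 & ((p4 -> ~p1) <-> ~~p6))): α-rule — add (p4 | ~(p1 -> p5)), ~(p3 & ((p4 -> ~p1) <-> ~~p6)).
(p4 | ~(p1 -> p5)): β-rule — branch into p4  //  ~(p1 -> p5).
  branch 1 (add p4):
    ~(p3 & ((p4 -> ~p1) <-> ~~p6)): β-rule — branch into ~p3  //  ~((p4 -> ~p1) <-> ~~p6).
      branch 1.1 (add ~p3):
        ○ open, literals {p3=F, p4=T}.
      branch 1.2 (add ~((p4 -> ~p1) <-> ~~p6)):
        ~((p4 -> ~p1) <-> ~~p6): β-rule — branch into (p4 -> ~p1), ~~~p6  //  ~(p4 -> ~p1), ~~p6.
          branch 1.2.1 (add (p4 -> ~p1), ~~~p6):
            ~~~p6: drop double negation, giving ~p6.
            (p4 -> ~p1): β-rule — branch into ~p4  //  ~p1.
              branch 1.2.1.1 (add ~p4):
                × closes — contains both p4 and ~p4.
              branch 1.2.1.2 (add ~p1):
                ○ open, literals {p1=F, p4=T, p6=F}.
          branch 1.2.2 (add ~(p4 -> ~p1), ~~p6):
            ~(p4 -> ~p1): α-rule — add p4, ~~p1.
            ~~p6: drop double negation, giving p6.
            ○ open, literals {p1=T, p4=T, p6=T}.
  branch 2 (add ~(p1 -> p5)):
    ~(p1 -> p5): α-rule — add p1, ~p5.
    ~(p3 & ((p4 -> ~p1) <-> ~~p6)): β-rule — branch into ~p3  //  ~((p4 -> ~p1) <-> ~~p6).
      branch 2.1 (add ~p3):
        ○ open, literals {p1=T, p3=F, p5=F}.
      branch 2.2 (add ~((p4 -> ~p1) <-> ~~p6)):
        ~((p4 -> ~p1) <-> ~~p6): β-rule — branch into (p4 -> ~p1), ~~~p6  //  ~(p4 -> ~p1), ~~p6.
          branch 2.2.1 (add (p4 -> ~p1), ~~~p6):
            ~~~p6: drop double negation, giving ~p6.
            (p4 -> ~p1): β-rule — branch into ~p4  //  ~p1.
              branch 2.2.1.1 (add ~p4):
                ○ open, literals {p1=T, p4=F, p5=F, p6=F}.
              branch 2.2.1.2 (add ~p1):
                × closes — contains both p1 and ~p1.
          branch 2.2.2 (add ~(p4 -> ~p1), ~~p6):
            ~(p4 -> ~p1): α-rule — add p4, ~~p1.
            ~~p6: drop double negation, giving p6.
            ○ open, literals {p1=T, p4=T, p5=F, p6=T}.
2 branches closed, 6 open.
An open branch gives a countermodel: p3=F, p4=T (unmentioned atoms arbitrary); under it the original formula is false.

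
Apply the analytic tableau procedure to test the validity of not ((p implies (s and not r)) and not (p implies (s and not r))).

Valid

Assume the negation and expand:
Initial set: {not not ((p implies (s and not r)) and not (p implies (s and not r)))}.
not not ((p implies (s and not r)) and not (p implies (s and not r))): α-rule — add (p implies (s and not r)), not (p implies (s and not r)).
not (p implies (s and not r)): α-rule — add p, not (s and not r).
(p implies (s and not r)): β-rule — branch into not p  //  (s and not r).
  branch 1 (add not p):
    × closes — contains both p and not p.
  branch 2 (add (s and not r)):
    (s and not r): α-rule — add s, not r.
    not (s and not r): β-rule — branch into not s  //  not not r.
      branch 2.1 (add not s):
        × closes — contains both s and not s.
      branch 2.2 (add not not r):
        × closes — contains both r and not r.
All 3 branches close.
Every branch closed, so the negation is unsatisfiable and the formula is valid.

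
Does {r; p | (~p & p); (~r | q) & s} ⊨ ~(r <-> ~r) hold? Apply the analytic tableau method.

Initial set: {r; (p | (~p & p)); ((~r | q) & s); ~~(r <-> ~r)}.
((~r | q) & s): α-rule — add (~r | q), s.
(p | (~p & p)): β-rule — branch into p  //  (~p & p).
  branch 1 (add p):
    ~~(r <-> ~r): β-rule — branch into r, ~r  //  ~r, ~~r.
      branch 1.1 (add r, ~r):
        × closes — contains both r and ~r.
      branch 1.2 (add ~r, ~~r):
        × closes — contains both r and ~r.
  branch 2 (add (~p & p)):
    (~p & p): α-rule — add ~p, p.
    × closes — contains both p and ~p.
All 3 branches close.
Every branch closed, so the premises entail the conclusion.

Yes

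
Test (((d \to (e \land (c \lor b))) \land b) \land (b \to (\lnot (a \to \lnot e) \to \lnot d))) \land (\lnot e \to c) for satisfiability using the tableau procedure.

Satisfiable

Initial set: {T ((((d \to (e \land (c \lor b))) \land b) \land (b \to (\lnot (a \to \lnot e) \to \lnot d))) \land (\lnot e \to c))}.
T ((((d \to (e \land (c \lor b))) \land b) \land (b \to (\lnot (a \to \lnot e) \to \lnot d))) \land (\lnot e \to c)): α-rule — add T (((d \to (e \land (c \lor b))) \land b) \land (b \to (\lnot (a \to \lnot e) \to \lnot d))), T (\lnot e \to c).
T (((d \to (e \land (c \lor b))) \land b) \land (b \to (\lnot (a \to \lnot e) \to \lnot d))): α-rule — add T ((d \to (e \land (c \lor b))) \land b), T (b \to (\lnot (a \to \lnot e) \to \lnot d)).
T ((d \to (e \land (c \lor b))) \land b): α-rule — add T (d \to (e \land (c \lor b))), T b.
T (\lnot e \to c): β-rule — branch into F \lnot e  //  T c.
  branch 1 (add F \lnot e):
    T (b \to (\lnot (a \to \lnot e) \to \lnot d)): β-rule — branch into F b  //  T (\lnot (a \to \lnot e) \to \lnot d).
      branch 1.1 (add F b):
        × closes — contains both b and \lnot b.
      branch 1.2 (add T (\lnot (a \to \lnot e) \to \lnot d)):
        T (d \to (e \land (c \lor b))): β-rule — branch into F d  //  T (e \land (c \lor b)).
          branch 1.2.1 (add F d):
            T (\lnot (a \to \lnot e) \to \lnot d): β-rule — branch into F \lnot (a \to \lnot e)  //  T \lnot d.
              branch 1.2.1.1 (add F \lnot (a \to \lnot e)):
                F \lnot (a \to \lnot e): β-rule — branch into F a  //  T \lnot e.
                  branch 1.2.1.1.1 (add F a):
                    ○ open, literals {a=0, b=1, d=0, e=1}.
                  branch 1.2.1.1.2 (add T \lnot e):
                    × closes — contains both e and \lnot e.
              branch 1.2.1.2 (add T \lnot d):
                ○ open, literals {b=1, d=0, e=1}.
          branch 1.2.2 (add T (e \land (c \lor b))):
            T (e \land (c \lor b)): α-rule — add T e, T (c \lor b).
            T (\lnot (a \to \lnot e) \to \lnot d): β-rule — branch into F \lnot (a \to \lnot e)  //  T \lnot d.
              branch 1.2.2.1 (add F \lnot (a \to \lnot e)):
                T (c \lor b): β-rule — branch into T c  //  T b.
                  branch 1.2.2.1.1 (add T c):
                    F \lnot (a \to \lnot e): β-rule — branch into F a  //  T \lnot e.
                      branch 1.2.2.1.1.1 (add F a):
                        ○ open, literals {a=0, b=1, c=1, e=1}.
                      branch 1.2.2.1.1.2 (add T \lnot e):
                        × closes — contains both e and \lnot e.
                  branch 1.2.2.1.2 (add T b):
                    F \lnot (a \to \lnot e): β-rule — branch into F a  //  T \lnot e.
                      branch 1.2.2.1.2.1 (add F a):
                        ○ open, literals {a=0, b=1, e=1}.
                      branch 1.2.2.1.2.2 (add T \lnot e):
                        × closes — contains both e and \lnot e.
              branch 1.2.2.2 (add T \lnot d):
                T (c \lor b): β-rule — branch into T c  //  T b.
                  branch 1.2.2.2.1 (add T c):
                    ○ open, literals {b=1, c=1, d=0, e=1}.
                  branch 1.2.2.2.2 (add T b):
                    ○ open, literals {b=1, d=0, e=1}.
  branch 2 (add T c):
    T (b \to (\lnot (a \to \lnot e) \to \lnot d)): β-rule — branch into F b  //  T (\lnot (a \to \lnot e) \to \lnot d).
      branch 2.1 (add F b):
        × closes — contains both b and \lnot b.
      branch 2.2 (add T (\lnot (a \to \lnot e) \to \lnot d)):
        T (d \to (e \land (c \lor b))): β-rule — branch into F d  //  T (e \land (c \lor b)).
          branch 2.2.1 (add F d):
            T (\lnot (a \to \lnot e) \to \lnot d): β-rule — branch into F \lnot (a \to \lnot e)  //  T \lnot d.
              branch 2.2.1.1 (add F \lnot (a \to \lnot e)):
                F \lnot (a \to \lnot e): β-rule — branch into F a  //  T \lnot e.
                  branch 2.2.1.1.1 (add F a):
                    ○ open, literals {a=0, b=1, c=1, d=0}.
                  branch 2.2.1.1.2 (add T \lnot e):
                    ○ open, literals {b=1, c=1, d=0, e=0}.
              branch 2.2.1.2 (add T \lnot d):
                ○ open, literals {b=1, c=1, d=0}.
          branch 2.2.2 (add T (e \land (c \lor b))):
            T (e \land (c \lor b)): α-rule — add T e, T (c \lor b).
            T (\lnot (a \to \lnot e) \to \lnot d): β-rule — branch into F \lnot (a \to \lnot e)  //  T \lnot d.
              branch 2.2.2.1 (add F \lnot (a \to \lnot e)):
                T (c \lor b): β-rule — branch into T c  //  T b.
                  branch 2.2.2.1.1 (add T c):
                    F \lnot (a \to \lnot e): β-rule — branch into F a  //  T \lnot e.
                      branch 2.2.2.1.1.1 (add F a):
                        ○ open, literals {a=0, b=1, c=1, e=1}.
                      branch 2.2.2.1.1.2 (add T \lnot e):
                        × closes — contains both e and \lnot e.
                  branch 2.2.2.1.2 (add T b):
                    F \lnot (a \to \lnot e): β-rule — branch into F a  //  T \lnot e.
                      branch 2.2.2.1.2.1 (add F a):
                        ○ open, literals {a=0, b=1, c=1, e=1}.
                      branch 2.2.2.1.2.2 (add T \lnot e):
                        × closes — contains both e and \lnot e.
              branch 2.2.2.2 (add T \lnot d):
                T (c \lor b): β-rule — branch into T c  //  T b.
                  branch 2.2.2.2.1 (add T c):
                    ○ open, literals {b=1, c=1, d=0, e=1}.
                  branch 2.2.2.2.2 (add T b):
                    ○ open, literals {b=1, c=1, d=0, e=1}.
7 branches closed, 13 open.
An open branch gives a satisfying assignment: a=0, b=1, d=0, e=1.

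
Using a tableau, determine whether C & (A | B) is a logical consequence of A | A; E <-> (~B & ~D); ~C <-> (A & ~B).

No

Initial set: {(A | A); (E <-> (~B & ~D)); (~C <-> (A & ~B)); ~(C & (A | B))}.
(A | A): β-rule — branch into A  //  A.
  branch 1 (add A):
    (E <-> (~B & ~D)): β-rule — branch into E, (~B & ~D)  //  ~E, ~(~B & ~D).
      branch 1.1 (add E, (~B & ~D)):
        (~B & ~D): α-rule — add ~B, ~D.
        (~C <-> (A & ~B)): β-rule — branch into ~C, (A & ~B)  //  ~~C, ~(A & ~B).
          branch 1.1.1 (add ~C, (A & ~B)):
            (A & ~B): α-rule — add A, ~B.
            ~(C & (A | B)): β-rule — branch into ~C  //  ~(A | B).
              branch 1.1.1.1 (add ~C):
                ○ open, literals {A=1, B=0, C=0, D=0, E=1}.
              branch 1.1.1.2 (add ~(A | B)):
                ~(A | B): α-rule — add ~A, ~B.
                × closes — contains both A and ~A.
          branch 1.1.2 (add ~~C, ~(A & ~B)):
            ~(C & (A | B)): β-rule — branch into ~C  //  ~(A | B).
              branch 1.1.2.1 (add ~C):
                × closes — contains both C and ~C.
              branch 1.1.2.2 (add ~(A | B)):
                ~(A | B): α-rule — add ~A, ~B.
                × closes — contains both A and ~A.
      branch 1.2 (add ~E, ~(~B & ~D)):
        (~C <-> (A & ~B)): β-rule — branch into ~C, (A & ~B)  //  ~~C, ~(A & ~B).
          branch 1.2.1 (add ~C, (A & ~B)):
            (A & ~B): α-rule — add A, ~B.
            ~(C & (A | B)): β-rule — branch into ~C  //  ~(A | B).
              branch 1.2.1.1 (add ~C):
                ~(~B & ~D): β-rule — branch into ~~B  //  ~~D.
                  branch 1.2.1.1.1 (add ~~B):
                    × closes — contains both B and ~B.
                  branch 1.2.1.1.2 (add ~~D):
                    ○ open, literals {A=1, B=0, C=0, D=1, E=0}.
              branch 1.2.1.2 (add ~(A | B)):
                ~(A | B): α-rule — add ~A, ~B.
                × closes — contains both A and ~A.
          branch 1.2.2 (add ~~C, ~(A & ~B)):
            ~(C & (A | B)): β-rule — branch into ~C  //  ~(A | B).
              branch 1.2.2.1 (add ~C):
                × closes — contains both C and ~C.
              branch 1.2.2.2 (add ~(A | B)):
                ~(A | B): α-rule — add ~A, ~B.
                × closes — contains both A and ~A.
  branch 2 (add A):
    (E <-> (~B & ~D)): β-rule — branch into E, (~B & ~D)  //  ~E, ~(~B & ~D).
      branch 2.1 (add E, (~B & ~D)):
        (~B & ~D): α-rule — add ~B, ~D.
        (~C <-> (A & ~B)): β-rule — branch into ~C, (A & ~B)  //  ~~C, ~(A & ~B).
          branch 2.1.1 (add ~C, (A & ~B)):
            (A & ~B): α-rule — add A, ~B.
            ~(C & (A | B)): β-rule — branch into ~C  //  ~(A | B).
              branch 2.1.1.1 (add ~C):
                ○ open, literals {A=1, B=0, C=0, D=0, E=1}.
              branch 2.1.1.2 (add ~(A | B)):
                ~(A | B): α-rule — add ~A, ~B.
                × closes — contains both A and ~A.
          branch 2.1.2 (add ~~C, ~(A & ~B)):
            ~(C & (A | B)): β-rule — branch into ~C  //  ~(A | B).
              branch 2.1.2.1 (add ~C):
                × closes — contains both C and ~C.
              branch 2.1.2.2 (add ~(A | B)):
                ~(A | B): α-rule — add ~A, ~B.
                × closes — contains both A and ~A.
      branch 2.2 (add ~E, ~(~B & ~D)):
        (~C <-> (A & ~B)): β-rule — branch into ~C, (A & ~B)  //  ~~C, ~(A & ~B).
          branch 2.2.1 (add ~C, (A & ~B)):
            (A & ~B): α-rule — add A, ~B.
            ~(C & (A | B)): β-rule — branch into ~C  //  ~(A | B).
              branch 2.2.1.1 (add ~C):
                ~(~B & ~D): β-rule — branch into ~~B  //  ~~D.
                  branch 2.2.1.1.1 (add ~~B):
                    × closes — contains both B and ~B.
                  branch 2.2.1.1.2 (add ~~D):
                    ○ open, literals {A=1, B=0, C=0, D=1, E=0}.
              branch 2.2.1.2 (add ~(A | B)):
                ~(A | B): α-rule — add ~A, ~B.
                × closes — contains both A and ~A.
          branch 2.2.2 (add ~~C, ~(A & ~B)):
            ~(C & (A | B)): β-rule — branch into ~C  //  ~(A | B).
              branch 2.2.2.1 (add ~C):
                × closes — contains both C and ~C.
              branch 2.2.2.2 (add ~(A | B)):
                ~(A | B): α-rule — add ~A, ~B.
                × closes — contains both A and ~A.
14 branches closed, 4 open.
An open branch gives a countermodel: A=1, B=0, C=0, D=0, E=1 (unmentioned atoms arbitrary); the premises hold there but the conclusion fails.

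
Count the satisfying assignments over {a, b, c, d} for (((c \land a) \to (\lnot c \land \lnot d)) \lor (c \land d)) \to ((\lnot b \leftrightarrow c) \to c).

12

Initial set: {((((c \land a) \to (\lnot c \land \lnot d)) \lor (c \land d)) \to ((\lnot b \leftrightarrow c) \to c))}.
((((c \land a) \to (\lnot c \land \lnot d)) \lor (c \land d)) \to ((\lnot b \leftrightarrow c) \to c)): β-rule — branch into \lnot (((c \land a) \to (\lnot c \land \lnot d)) \lor (c \land d))  //  ((\lnot b \leftrightarrow c) \to c).
  branch 1 (add \lnot (((c \land a) \to (\lnot c \land \lnot d)) \lor (c \land d))):
    \lnot (((c \land a) \to (\lnot c \land \lnot d)) \lor (c \land d)): α-rule — add \lnot ((c \land a) \to (\lnot c \land \lnot d)), \lnot (c \land d).
    \lnot ((c \land a) \to (\lnot c \land \lnot d)): α-rule — add (c \land a), \lnot (\lnot c \land \lnot d).
    (c \land a): α-rule — add c, a.
    \lnot (c \land d): β-rule — branch into \lnot c  //  \lnot d.
      branch 1.1 (add \lnot c):
        × closes — contains both c and \lnot c.
      branch 1.2 (add \lnot d):
        \lnot (\lnot c \land \lnot d): β-rule — branch into \lnot \lnot c  //  \lnot \lnot d.
          branch 1.2.1 (add \lnot \lnot c):
            ○ open, literals {a=T, c=T, d=F}.
          branch 1.2.2 (add \lnot \lnot d):
            × closes — contains both d and \lnot d.
  branch 2 (add ((\lnot b \leftrightarrow c) \to c)):
    ((\lnot b \leftrightarrow c) \to c): β-rule — branch into \lnot (\lnot b \leftrightarrow c)  //  c.
      branch 2.1 (add \lnot (\lnot b \leftrightarrow c)):
        \lnot (\lnot b \leftrightarrow c): β-rule — branch into \lnot b, \lnot c  //  \lnot \lnot b, c.
          branch 2.1.1 (add \lnot b, \lnot c):
            ○ open, literals {b=F, c=F}.
          branch 2.1.2 (add \lnot \lnot b, c):
            ○ open, literals {b=T, c=T}.
      branch 2.2 (add c):
        ○ open, literals {c=T}.
2 branches closed, 4 open.
Each open branch fixes some atoms; the unmentioned ones are free. Counting distinct full assignments: branch {a=T, c=T, d=F} (b) contributes 2 new; branch {b=F, c=F} (a, d) contributes 4 new; branch {b=T, c=T} (a, d) contributes 3 new; branch {c=T} (a, b, d) contributes 3 new. Total: 12.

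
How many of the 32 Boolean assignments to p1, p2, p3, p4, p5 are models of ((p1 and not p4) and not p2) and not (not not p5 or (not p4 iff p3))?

1

Initial set: {(((p1 and not p4) and not p2) and not (not not p5 or (not p4 iff p3)))}.
(((p1 and not p4) and not p2) and not (not not p5 or (not p4 iff p3))): α-rule — add ((p1 and not p4) and not p2), not (not not p5 or (not p4 iff p3)).
((p1 and not p4) and not p2): α-rule — add (p1 and not p4), not p2.
not (not not p5 or (not p4 iff p3)): α-rule — add not not not p5, not (not p4 iff p3).
(p1 and not p4): α-rule — add p1, not p4.
not not not p5: drop double negation, giving not p5.
not (not p4 iff p3): β-rule — branch into not p4, not p3  //  not not p4, p3.
  branch 1 (add not p4, not p3):
    ○ open, literals {p1=1, p2=0, p3=0, p4=0, p5=0}.
  branch 2 (add not not p4, p3):
    × closes — contains both p4 and not p4.
1 branch closed, 1 open.
Each open branch fixes some atoms; the unmentioned ones are free. Counting distinct full assignments: branch {p1=1, p2=0, p3=0, p4=0, p5=0} (none free) contributes 1 new. Total: 1.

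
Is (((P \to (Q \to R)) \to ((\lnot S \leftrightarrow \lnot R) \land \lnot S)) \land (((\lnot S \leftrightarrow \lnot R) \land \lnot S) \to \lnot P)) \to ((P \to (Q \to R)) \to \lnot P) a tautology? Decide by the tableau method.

Assume the negation and expand:
Initial set: {\lnot ((((P \to (Q \to R)) \to ((\lnot S \leftrightarrow \lnot R) \land \lnot S)) \land (((\lnot S \leftrightarrow \lnot R) \land \lnot S) \to \lnot P)) \to ((P \to (Q \to R)) \to \lnot P))}.
\lnot ((((P \to (Q \to R)) \to ((\lnot S \leftrightarrow \lnot R) \land \lnot S)) \land (((\lnot S \leftrightarrow \lnot R) \land \lnot S) \to \lnot P)) \to ((P \to (Q \to R)) \to \lnot P)): α-rule — add (((P \to (Q \to R)) \to ((\lnot S \leftrightarrow \lnot R) \land \lnot S)) \land (((\lnot S \leftrightarrow \lnot R) \land \lnot S) \to \lnot P)), \lnot ((P \to (Q \to R)) \to \lnot P).
(((P \to (Q \to R)) \to ((\lnot S \leftrightarrow \lnot R) \land \lnot S)) \land (((\lnot S \leftrightarrow \lnot R) \land \lnot S) \to \lnot P)): α-rule — add ((P \to (Q \to R)) \to ((\lnot S \leftrightarrow \lnot R) \land \lnot S)), (((\lnot S \leftrightarrow \lnot R) \land \lnot S) \to \lnot P).
\lnot ((P \to (Q \to R)) \to \lnot P): α-rule — add (P \to (Q \to R)), \lnot \lnot P.
((P \to (Q \to R)) \to ((\lnot S \leftrightarrow \lnot R) \land \lnot S)): β-rule — branch into \lnot (P \to (Q \to R))  //  ((\lnot S \leftrightarrow \lnot R) \land \lnot S).
  branch 1 (add \lnot (P \to (Q \to R))):
    \lnot (P \to (Q \to R)): α-rule — add P, \lnot (Q \to R).
    \lnot (Q \to R): α-rule — add Q, \lnot R.
    (((\lnot S \leftrightarrow \lnot R) \land \lnot S) \to \lnot P): β-rule — branch into \lnot ((\lnot S \leftrightarrow \lnot R) \land \lnot S)  //  \lnot P.
      branch 1.1 (add \lnot ((\lnot S \leftrightarrow \lnot R) \land \lnot S)):
        (P \to (Q \to R)): β-rule — branch into \lnot P  //  (Q \to R).
          branch 1.1.1 (add \lnot P):
            × closes — contains both P and \lnot P.
          branch 1.1.2 (add (Q \to R)):
            \lnot ((\lnot S \leftrightarrow \lnot R) \land \lnot S): β-rule — branch into \lnot (\lnot S \leftrightarrow \lnot R)  //  \lnot \lnot S.
              branch 1.1.2.1 (add \lnot (\lnot S \leftrightarrow \lnot R)):
                (Q \to R): β-rule — branch into \lnot Q  //  R.
                  branch 1.1.2.1.1 (add \lnot Q):
                    × closes — contains both Q and \lnot Q.
                  branch 1.1.2.1.2 (add R):
                    × closes — contains both R and \lnot R.
              branch 1.1.2.2 (add \lnot \lnot S):
                (Q \to R): β-rule — branch into \lnot Q  //  R.
                  branch 1.1.2.2.1 (add \lnot Q):
                    × closes — contains both Q and \lnot Q.
                  branch 1.1.2.2.2 (add R):
                    × closes — contains both R and \lnot R.
      branch 1.2 (add \lnot P):
        × closes — contains both P and \lnot P.
  branch 2 (add ((\lnot S \leftrightarrow \lnot R) \land \lnot S)):
    ((\lnot S \leftrightarrow \lnot R) \land \lnot S): α-rule — add (\lnot S \leftrightarrow \lnot R), \lnot S.
    (((\lnot S \leftrightarrow \lnot R) \land \lnot S) \to \lnot P): β-rule — branch into \lnot ((\lnot S \leftrightarrow \lnot R) \land \lnot S)  //  \lnot P.
      branch 2.1 (add \lnot ((\lnot S \leftrightarrow \lnot R) \land \lnot S)):
        (P \to (Q \to R)): β-rule — branch into \lnot P  //  (Q \to R).
          branch 2.1.1 (add \lnot P):
            × closes — contains both P and \lnot P.
          branch 2.1.2 (add (Q \to R)):
            (\lnot S \leftrightarrow \lnot R): β-rule — branch into \lnot S, \lnot R  //  \lnot \lnot S, \lnot \lnot R.
              branch 2.1.2.1 (add \lnot S, \lnot R):
                \lnot ((\lnot S \leftrightarrow \lnot R) \land \lnot S): β-rule — branch into \lnot (\lnot S \leftrightarrow \lnot R)  //  \lnot \lnot S.
                  branch 2.1.2.1.1 (add \lnot (\lnot S \leftrightarrow \lnot R)):
                    (Q \to R): β-rule — branch into \lnot Q  //  R.
                      branch 2.1.2.1.1.1 (add \lnot Q):
                        \lnot (\lnot S \leftrightarrow \lnot R): β-rule — branch into \lnot S, \lnot \lnot R  //  \lnot \lnot S, \lnot R.
                          branch 2.1.2.1.1.1.1 (add \lnot S, \lnot \lnot R):
                            × closes — contains both R and \lnot R.
                          branch 2.1.2.1.1.1.2 (add \lnot \lnot S, \lnot R):
                            × closes — contains both S and \lnot S.
                      branch 2.1.2.1.1.2 (add R):
                        × closes — contains both R and \lnot R.
                  branch 2.1.2.1.2 (add \lnot \lnot S):
                    × closes — contains both S and \lnot S.
              branch 2.1.2.2 (add \lnot \lnot S, \lnot \lnot R):
                × closes — contains both S and \lnot S.
      branch 2.2 (add \lnot P):
        × closes — contains both P and \lnot P.
All 13 branches close.
Every branch closed, so the negation is unsatisfiable and the formula is valid.

Valid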